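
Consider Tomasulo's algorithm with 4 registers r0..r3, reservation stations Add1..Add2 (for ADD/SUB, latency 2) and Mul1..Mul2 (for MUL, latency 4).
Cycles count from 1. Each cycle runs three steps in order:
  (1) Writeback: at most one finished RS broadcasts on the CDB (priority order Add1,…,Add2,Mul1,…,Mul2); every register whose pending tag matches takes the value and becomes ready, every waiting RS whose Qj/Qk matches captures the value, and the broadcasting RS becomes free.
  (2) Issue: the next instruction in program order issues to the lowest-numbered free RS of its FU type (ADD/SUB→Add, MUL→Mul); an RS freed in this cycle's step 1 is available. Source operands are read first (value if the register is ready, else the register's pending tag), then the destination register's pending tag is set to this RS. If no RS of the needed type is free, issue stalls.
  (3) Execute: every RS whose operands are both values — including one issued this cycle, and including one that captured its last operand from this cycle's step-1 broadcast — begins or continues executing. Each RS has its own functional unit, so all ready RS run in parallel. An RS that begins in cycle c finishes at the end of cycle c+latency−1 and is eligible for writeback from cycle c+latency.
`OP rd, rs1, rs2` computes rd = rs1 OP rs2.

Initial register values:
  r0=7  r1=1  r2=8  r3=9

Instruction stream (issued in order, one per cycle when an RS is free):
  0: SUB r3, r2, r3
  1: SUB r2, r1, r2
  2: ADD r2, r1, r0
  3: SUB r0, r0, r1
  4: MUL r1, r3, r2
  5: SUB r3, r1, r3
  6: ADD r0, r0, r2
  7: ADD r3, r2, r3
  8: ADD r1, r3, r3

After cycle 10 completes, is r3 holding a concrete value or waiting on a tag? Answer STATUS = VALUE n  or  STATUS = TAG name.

cycle 1: issue SUB r3<-Add1 // r0:7,r1:1,r2:8,r3:Add1
cycle 2: issue SUB r2<-Add2 // r0:7,r1:1,r2:Add2,r3:Add1
cycle 3: CDB Add1=-1; issue ADD r2<-Add1 // r0:7,r1:1,r2:Add1,r3:-1
cycle 4: CDB Add2=-7; issue SUB r0<-Add2 // r0:Add2,r1:1,r2:Add1,r3:-1
cycle 5: CDB Add1=8; issue MUL r1<-Mul1 // r0:Add2,r1:Mul1,r2:8,r3:-1
cycle 6: CDB Add2=6; issue SUB r3<-Add1 // r0:6,r1:Mul1,r2:8,r3:Add1
cycle 7: issue ADD r0<-Add2 // r0:Add2,r1:Mul1,r2:8,r3:Add1
cycle 8: stall // r0:Add2,r1:Mul1,r2:8,r3:Add1
cycle 9: CDB Add2=14; issue ADD r3<-Add2 // r0:14,r1:Mul1,r2:8,r3:Add2
cycle 10: CDB Mul1=-8; stall // r0:14,r1:-8,r2:8,r3:Add2

STATUS = TAG Add2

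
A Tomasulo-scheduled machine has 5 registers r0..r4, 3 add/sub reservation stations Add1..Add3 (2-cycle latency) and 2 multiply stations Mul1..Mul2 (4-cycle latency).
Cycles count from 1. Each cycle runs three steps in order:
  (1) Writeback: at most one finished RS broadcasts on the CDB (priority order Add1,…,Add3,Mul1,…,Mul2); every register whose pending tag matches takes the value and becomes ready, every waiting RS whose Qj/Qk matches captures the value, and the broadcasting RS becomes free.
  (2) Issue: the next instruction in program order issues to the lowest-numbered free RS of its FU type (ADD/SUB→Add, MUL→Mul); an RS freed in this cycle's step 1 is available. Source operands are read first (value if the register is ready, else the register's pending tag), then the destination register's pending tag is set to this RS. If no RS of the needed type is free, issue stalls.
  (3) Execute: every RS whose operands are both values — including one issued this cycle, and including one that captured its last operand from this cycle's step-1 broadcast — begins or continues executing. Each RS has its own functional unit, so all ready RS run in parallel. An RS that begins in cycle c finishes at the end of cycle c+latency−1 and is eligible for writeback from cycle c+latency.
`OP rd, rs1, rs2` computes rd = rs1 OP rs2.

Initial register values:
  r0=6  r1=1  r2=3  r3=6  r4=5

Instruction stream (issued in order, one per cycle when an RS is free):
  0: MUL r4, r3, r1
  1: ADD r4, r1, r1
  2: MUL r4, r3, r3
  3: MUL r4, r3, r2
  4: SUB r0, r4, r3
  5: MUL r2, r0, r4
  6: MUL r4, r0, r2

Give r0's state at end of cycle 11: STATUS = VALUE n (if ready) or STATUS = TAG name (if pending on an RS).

c1: issue MUL r4<-Mul1 | r0:6,r1:1,r2:3,r3:6,r4:Mul1
c2: issue ADD r4<-Add1 | r0:6,r1:1,r2:3,r3:6,r4:Add1
c3: issue MUL r4<-Mul2 | r0:6,r1:1,r2:3,r3:6,r4:Mul2
c4: CDB Add1=2; stall | r0:6,r1:1,r2:3,r3:6,r4:Mul2
c5: CDB Mul1=6; issue MUL r4<-Mul1 | r0:6,r1:1,r2:3,r3:6,r4:Mul1
c6: issue SUB r0<-Add1 | r0:Add1,r1:1,r2:3,r3:6,r4:Mul1
c7: CDB Mul2=36; issue MUL r2<-Mul2 | r0:Add1,r1:1,r2:Mul2,r3:6,r4:Mul1
c8: stall | r0:Add1,r1:1,r2:Mul2,r3:6,r4:Mul1
c9: CDB Mul1=18; issue MUL r4<-Mul1 | r0:Add1,r1:1,r2:Mul2,r3:6,r4:Mul1
c10: - | r0:Add1,r1:1,r2:Mul2,r3:6,r4:Mul1
c11: CDB Add1=12 | r0:12,r1:1,r2:Mul2,r3:6,r4:Mul1

STATUS = VALUE 12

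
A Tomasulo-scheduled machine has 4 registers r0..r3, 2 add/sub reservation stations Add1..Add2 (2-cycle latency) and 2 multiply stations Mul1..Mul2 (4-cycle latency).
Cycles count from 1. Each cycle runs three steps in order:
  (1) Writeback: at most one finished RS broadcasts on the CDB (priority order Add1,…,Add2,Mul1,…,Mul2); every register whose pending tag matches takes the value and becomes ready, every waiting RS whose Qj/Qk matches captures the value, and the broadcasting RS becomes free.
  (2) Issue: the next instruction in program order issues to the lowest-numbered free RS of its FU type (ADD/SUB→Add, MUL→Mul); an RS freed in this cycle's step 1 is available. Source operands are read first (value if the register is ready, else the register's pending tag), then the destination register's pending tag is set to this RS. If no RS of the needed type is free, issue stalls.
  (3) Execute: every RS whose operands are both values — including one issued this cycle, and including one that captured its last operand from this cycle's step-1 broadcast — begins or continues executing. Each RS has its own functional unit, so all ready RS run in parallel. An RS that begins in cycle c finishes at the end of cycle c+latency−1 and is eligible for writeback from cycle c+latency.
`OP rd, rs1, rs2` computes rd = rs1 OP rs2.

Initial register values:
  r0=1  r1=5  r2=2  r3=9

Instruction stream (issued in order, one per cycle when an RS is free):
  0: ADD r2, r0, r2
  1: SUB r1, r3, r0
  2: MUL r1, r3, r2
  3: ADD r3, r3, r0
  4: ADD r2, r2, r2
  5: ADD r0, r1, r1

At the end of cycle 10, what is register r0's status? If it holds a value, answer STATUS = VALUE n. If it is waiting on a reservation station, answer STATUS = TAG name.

c1: issue ADD r2<-Add1 | r0:1,r1:5,r2:Add1,r3:9
c2: issue SUB r1<-Add2 | r0:1,r1:Add2,r2:Add1,r3:9
c3: CDB Add1=3; issue MUL r1<-Mul1 | r0:1,r1:Mul1,r2:3,r3:9
c4: CDB Add2=8; issue ADD r3<-Add1 | r0:1,r1:Mul1,r2:3,r3:Add1
c5: issue ADD r2<-Add2 | r0:1,r1:Mul1,r2:Add2,r3:Add1
c6: CDB Add1=10; issue ADD r0<-Add1 | r0:Add1,r1:Mul1,r2:Add2,r3:10
c7: CDB Add2=6 | r0:Add1,r1:Mul1,r2:6,r3:10
c8: CDB Mul1=27 | r0:Add1,r1:27,r2:6,r3:10
c9: - | r0:Add1,r1:27,r2:6,r3:10
c10: CDB Add1=54 | r0:54,r1:27,r2:6,r3:10

STATUS = VALUE 54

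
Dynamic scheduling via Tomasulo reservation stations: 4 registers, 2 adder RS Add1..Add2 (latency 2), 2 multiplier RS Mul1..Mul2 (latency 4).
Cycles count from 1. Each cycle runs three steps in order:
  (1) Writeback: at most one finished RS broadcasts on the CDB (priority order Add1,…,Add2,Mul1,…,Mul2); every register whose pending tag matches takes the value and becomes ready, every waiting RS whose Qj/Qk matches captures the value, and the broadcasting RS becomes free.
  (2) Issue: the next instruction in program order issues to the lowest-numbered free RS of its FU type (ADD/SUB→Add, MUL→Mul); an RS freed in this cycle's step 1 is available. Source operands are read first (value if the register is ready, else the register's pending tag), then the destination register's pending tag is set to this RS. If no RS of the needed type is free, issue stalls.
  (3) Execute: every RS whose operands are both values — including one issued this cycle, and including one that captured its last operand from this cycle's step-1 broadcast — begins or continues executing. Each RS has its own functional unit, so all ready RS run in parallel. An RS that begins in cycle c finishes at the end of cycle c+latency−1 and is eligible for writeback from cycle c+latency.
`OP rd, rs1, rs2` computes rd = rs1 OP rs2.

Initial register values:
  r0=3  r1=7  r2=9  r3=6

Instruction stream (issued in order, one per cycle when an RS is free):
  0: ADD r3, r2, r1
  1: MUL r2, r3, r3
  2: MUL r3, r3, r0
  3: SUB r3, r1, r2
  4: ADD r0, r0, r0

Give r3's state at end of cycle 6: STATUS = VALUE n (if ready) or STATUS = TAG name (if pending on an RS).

c1: issue ADD r3<-Add1 | r0:3,r1:7,r2:9,r3:Add1
c2: issue MUL r2<-Mul1 | r0:3,r1:7,r2:Mul1,r3:Add1
c3: CDB Add1=16; issue MUL r3<-Mul2 | r0:3,r1:7,r2:Mul1,r3:Mul2
c4: issue SUB r3<-Add1 | r0:3,r1:7,r2:Mul1,r3:Add1
c5: issue ADD r0<-Add2 | r0:Add2,r1:7,r2:Mul1,r3:Add1
c6: - | r0:Add2,r1:7,r2:Mul1,r3:Add1

STATUS = TAG Add1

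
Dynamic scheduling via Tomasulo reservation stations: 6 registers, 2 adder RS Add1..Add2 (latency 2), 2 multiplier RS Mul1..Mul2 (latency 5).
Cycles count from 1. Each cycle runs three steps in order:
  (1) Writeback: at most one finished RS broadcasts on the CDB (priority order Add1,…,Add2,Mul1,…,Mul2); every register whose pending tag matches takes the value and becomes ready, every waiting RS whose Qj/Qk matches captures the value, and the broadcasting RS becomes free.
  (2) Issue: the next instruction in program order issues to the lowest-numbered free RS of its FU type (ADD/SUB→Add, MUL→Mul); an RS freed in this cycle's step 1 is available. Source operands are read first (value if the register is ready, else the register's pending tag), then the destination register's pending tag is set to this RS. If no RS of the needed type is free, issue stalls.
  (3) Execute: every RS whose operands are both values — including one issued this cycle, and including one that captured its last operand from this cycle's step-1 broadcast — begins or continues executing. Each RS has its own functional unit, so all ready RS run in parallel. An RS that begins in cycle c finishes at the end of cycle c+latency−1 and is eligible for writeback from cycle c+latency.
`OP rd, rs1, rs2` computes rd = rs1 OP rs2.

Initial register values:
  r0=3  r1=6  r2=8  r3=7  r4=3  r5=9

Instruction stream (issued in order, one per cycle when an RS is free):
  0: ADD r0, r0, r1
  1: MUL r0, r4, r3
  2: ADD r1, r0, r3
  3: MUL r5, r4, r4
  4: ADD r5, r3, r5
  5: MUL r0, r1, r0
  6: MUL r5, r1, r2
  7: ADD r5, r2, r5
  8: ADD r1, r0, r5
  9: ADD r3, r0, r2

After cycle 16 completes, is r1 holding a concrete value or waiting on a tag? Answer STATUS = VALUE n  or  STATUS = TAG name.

STATUS = TAG Add2

  c1: issue ADD r0<-Add1  regs: r0:Add1,r1:6,r2:8,r3:7,r4:3,r5:9
  c2: issue MUL r0<-Mul1  regs: r0:Mul1,r1:6,r2:8,r3:7,r4:3,r5:9
  c3: CDB Add1=9; issue ADD r1<-Add1  regs: r0:Mul1,r1:Add1,r2:8,r3:7,r4:3,r5:9
  c4: issue MUL r5<-Mul2  regs: r0:Mul1,r1:Add1,r2:8,r3:7,r4:3,r5:Mul2
  c5: issue ADD r5<-Add2  regs: r0:Mul1,r1:Add1,r2:8,r3:7,r4:3,r5:Add2
  c6: stall  regs: r0:Mul1,r1:Add1,r2:8,r3:7,r4:3,r5:Add2
  c7: CDB Mul1=21; issue MUL r0<-Mul1  regs: r0:Mul1,r1:Add1,r2:8,r3:7,r4:3,r5:Add2
  c8: stall  regs: r0:Mul1,r1:Add1,r2:8,r3:7,r4:3,r5:Add2
  c9: CDB Add1=28; stall  regs: r0:Mul1,r1:28,r2:8,r3:7,r4:3,r5:Add2
  c10: CDB Mul2=9; issue MUL r5<-Mul2  regs: r0:Mul1,r1:28,r2:8,r3:7,r4:3,r5:Mul2
  c11: issue ADD r5<-Add1  regs: r0:Mul1,r1:28,r2:8,r3:7,r4:3,r5:Add1
  c12: CDB Add2=16; issue ADD r1<-Add2  regs: r0:Mul1,r1:Add2,r2:8,r3:7,r4:3,r5:Add1
  c13: stall  regs: r0:Mul1,r1:Add2,r2:8,r3:7,r4:3,r5:Add1
  c14: CDB Mul1=588; stall  regs: r0:588,r1:Add2,r2:8,r3:7,r4:3,r5:Add1
  c15: CDB Mul2=224; stall  regs: r0:588,r1:Add2,r2:8,r3:7,r4:3,r5:Add1
  c16: stall  regs: r0:588,r1:Add2,r2:8,r3:7,r4:3,r5:Add1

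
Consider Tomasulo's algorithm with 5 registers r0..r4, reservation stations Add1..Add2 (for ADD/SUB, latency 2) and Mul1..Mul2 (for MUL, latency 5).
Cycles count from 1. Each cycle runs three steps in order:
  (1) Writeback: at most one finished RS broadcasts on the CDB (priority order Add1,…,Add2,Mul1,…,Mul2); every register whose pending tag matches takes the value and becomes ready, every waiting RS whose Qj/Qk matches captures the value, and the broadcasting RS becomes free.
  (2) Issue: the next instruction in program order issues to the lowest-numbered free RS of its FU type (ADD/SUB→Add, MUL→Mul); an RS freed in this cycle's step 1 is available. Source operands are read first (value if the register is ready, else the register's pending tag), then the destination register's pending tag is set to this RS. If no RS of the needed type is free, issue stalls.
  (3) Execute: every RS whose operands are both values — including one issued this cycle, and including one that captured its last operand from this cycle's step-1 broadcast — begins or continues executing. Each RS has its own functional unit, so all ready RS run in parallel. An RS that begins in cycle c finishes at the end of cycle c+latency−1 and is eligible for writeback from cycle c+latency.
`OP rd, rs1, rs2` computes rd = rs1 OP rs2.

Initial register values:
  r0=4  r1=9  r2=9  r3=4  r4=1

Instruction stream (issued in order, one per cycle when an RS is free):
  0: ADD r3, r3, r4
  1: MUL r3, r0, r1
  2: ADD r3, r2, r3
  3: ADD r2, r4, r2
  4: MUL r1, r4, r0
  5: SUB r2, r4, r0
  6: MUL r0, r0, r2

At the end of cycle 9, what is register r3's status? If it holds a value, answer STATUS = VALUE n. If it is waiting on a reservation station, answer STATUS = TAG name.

  c1: issue ADD r3<-Add1  regs: r0:4,r1:9,r2:9,r3:Add1,r4:1
  c2: issue MUL r3<-Mul1  regs: r0:4,r1:9,r2:9,r3:Mul1,r4:1
  c3: CDB Add1=5; issue ADD r3<-Add1  regs: r0:4,r1:9,r2:9,r3:Add1,r4:1
  c4: issue ADD r2<-Add2  regs: r0:4,r1:9,r2:Add2,r3:Add1,r4:1
  c5: issue MUL r1<-Mul2  regs: r0:4,r1:Mul2,r2:Add2,r3:Add1,r4:1
  c6: CDB Add2=10; issue SUB r2<-Add2  regs: r0:4,r1:Mul2,r2:Add2,r3:Add1,r4:1
  c7: CDB Mul1=36; issue MUL r0<-Mul1  regs: r0:Mul1,r1:Mul2,r2:Add2,r3:Add1,r4:1
  c8: CDB Add2=-3  regs: r0:Mul1,r1:Mul2,r2:-3,r3:Add1,r4:1
  c9: CDB Add1=45  regs: r0:Mul1,r1:Mul2,r2:-3,r3:45,r4:1

STATUS = VALUE 45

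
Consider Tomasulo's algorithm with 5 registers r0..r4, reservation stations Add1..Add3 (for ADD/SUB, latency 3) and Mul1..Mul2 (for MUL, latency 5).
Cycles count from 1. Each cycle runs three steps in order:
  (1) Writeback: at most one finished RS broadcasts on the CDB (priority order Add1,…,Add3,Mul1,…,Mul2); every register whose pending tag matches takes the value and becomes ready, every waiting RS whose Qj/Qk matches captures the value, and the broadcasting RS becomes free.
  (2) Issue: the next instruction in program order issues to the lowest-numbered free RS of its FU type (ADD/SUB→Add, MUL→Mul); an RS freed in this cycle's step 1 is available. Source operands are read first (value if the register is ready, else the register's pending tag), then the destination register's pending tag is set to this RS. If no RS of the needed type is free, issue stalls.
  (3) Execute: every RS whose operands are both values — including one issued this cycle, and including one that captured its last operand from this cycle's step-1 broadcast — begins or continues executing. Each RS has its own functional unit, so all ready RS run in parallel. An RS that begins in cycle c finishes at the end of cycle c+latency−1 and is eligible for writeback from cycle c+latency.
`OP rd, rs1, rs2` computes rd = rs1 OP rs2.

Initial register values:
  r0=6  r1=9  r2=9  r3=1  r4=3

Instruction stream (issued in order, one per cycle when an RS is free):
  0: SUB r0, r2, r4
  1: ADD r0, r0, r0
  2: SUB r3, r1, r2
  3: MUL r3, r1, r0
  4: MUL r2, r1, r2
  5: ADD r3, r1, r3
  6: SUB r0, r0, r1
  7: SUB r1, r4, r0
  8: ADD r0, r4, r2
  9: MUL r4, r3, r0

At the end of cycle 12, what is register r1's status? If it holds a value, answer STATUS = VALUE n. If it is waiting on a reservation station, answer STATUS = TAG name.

  c1: issue SUB r0<-Add1  regs: r0:Add1,r1:9,r2:9,r3:1,r4:3
  c2: issue ADD r0<-Add2  regs: r0:Add2,r1:9,r2:9,r3:1,r4:3
  c3: issue SUB r3<-Add3  regs: r0:Add2,r1:9,r2:9,r3:Add3,r4:3
  c4: CDB Add1=6; issue MUL r3<-Mul1  regs: r0:Add2,r1:9,r2:9,r3:Mul1,r4:3
  c5: issue MUL r2<-Mul2  regs: r0:Add2,r1:9,r2:Mul2,r3:Mul1,r4:3
  c6: CDB Add3=0; issue ADD r3<-Add1  regs: r0:Add2,r1:9,r2:Mul2,r3:Add1,r4:3
  c7: CDB Add2=12; issue SUB r0<-Add2  regs: r0:Add2,r1:9,r2:Mul2,r3:Add1,r4:3
  c8: issue SUB r1<-Add3  regs: r0:Add2,r1:Add3,r2:Mul2,r3:Add1,r4:3
  c9: stall  regs: r0:Add2,r1:Add3,r2:Mul2,r3:Add1,r4:3
  c10: CDB Add2=3; issue ADD r0<-Add2  regs: r0:Add2,r1:Add3,r2:Mul2,r3:Add1,r4:3
  c11: CDB Mul2=81; issue MUL r4<-Mul2  regs: r0:Add2,r1:Add3,r2:81,r3:Add1,r4:Mul2
  c12: CDB Mul1=108  regs: r0:Add2,r1:Add3,r2:81,r3:Add1,r4:Mul2

STATUS = TAG Add3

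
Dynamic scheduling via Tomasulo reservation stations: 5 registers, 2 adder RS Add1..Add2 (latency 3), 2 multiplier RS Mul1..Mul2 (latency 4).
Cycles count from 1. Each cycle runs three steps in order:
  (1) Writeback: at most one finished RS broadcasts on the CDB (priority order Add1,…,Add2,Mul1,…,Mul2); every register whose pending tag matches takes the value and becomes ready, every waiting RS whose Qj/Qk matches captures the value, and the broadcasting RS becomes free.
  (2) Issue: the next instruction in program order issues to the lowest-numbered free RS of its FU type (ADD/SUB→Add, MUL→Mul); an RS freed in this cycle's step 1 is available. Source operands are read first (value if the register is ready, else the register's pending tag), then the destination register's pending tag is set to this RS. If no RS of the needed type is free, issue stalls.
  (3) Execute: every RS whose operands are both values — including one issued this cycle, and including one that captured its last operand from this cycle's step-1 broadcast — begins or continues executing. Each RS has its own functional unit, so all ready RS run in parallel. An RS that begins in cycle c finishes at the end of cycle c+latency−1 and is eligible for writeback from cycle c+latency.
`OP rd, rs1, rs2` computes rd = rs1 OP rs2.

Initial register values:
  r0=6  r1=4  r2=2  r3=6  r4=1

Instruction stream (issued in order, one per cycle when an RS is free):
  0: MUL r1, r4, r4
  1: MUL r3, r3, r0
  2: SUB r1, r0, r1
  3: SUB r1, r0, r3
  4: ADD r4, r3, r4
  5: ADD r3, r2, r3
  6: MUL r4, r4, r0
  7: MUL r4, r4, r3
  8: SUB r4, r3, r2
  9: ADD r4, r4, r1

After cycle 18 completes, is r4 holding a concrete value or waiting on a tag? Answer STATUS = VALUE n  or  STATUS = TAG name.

cycle 1: issue MUL r1<-Mul1 // r0:6,r1:Mul1,r2:2,r3:6,r4:1
cycle 2: issue MUL r3<-Mul2 // r0:6,r1:Mul1,r2:2,r3:Mul2,r4:1
cycle 3: issue SUB r1<-Add1 // r0:6,r1:Add1,r2:2,r3:Mul2,r4:1
cycle 4: issue SUB r1<-Add2 // r0:6,r1:Add2,r2:2,r3:Mul2,r4:1
cycle 5: CDB Mul1=1; stall // r0:6,r1:Add2,r2:2,r3:Mul2,r4:1
cycle 6: CDB Mul2=36; stall // r0:6,r1:Add2,r2:2,r3:36,r4:1
cycle 7: stall // r0:6,r1:Add2,r2:2,r3:36,r4:1
cycle 8: CDB Add1=5; issue ADD r4<-Add1 // r0:6,r1:Add2,r2:2,r3:36,r4:Add1
cycle 9: CDB Add2=-30; issue ADD r3<-Add2 // r0:6,r1:-30,r2:2,r3:Add2,r4:Add1
cycle 10: issue MUL r4<-Mul1 // r0:6,r1:-30,r2:2,r3:Add2,r4:Mul1
cycle 11: CDB Add1=37; issue MUL r4<-Mul2 // r0:6,r1:-30,r2:2,r3:Add2,r4:Mul2
cycle 12: CDB Add2=38; issue SUB r4<-Add1 // r0:6,r1:-30,r2:2,r3:38,r4:Add1
cycle 13: issue ADD r4<-Add2 // r0:6,r1:-30,r2:2,r3:38,r4:Add2
cycle 14: - // r0:6,r1:-30,r2:2,r3:38,r4:Add2
cycle 15: CDB Add1=36 // r0:6,r1:-30,r2:2,r3:38,r4:Add2
cycle 16: CDB Mul1=222 // r0:6,r1:-30,r2:2,r3:38,r4:Add2
cycle 17: - // r0:6,r1:-30,r2:2,r3:38,r4:Add2
cycle 18: CDB Add2=6 // r0:6,r1:-30,r2:2,r3:38,r4:6

STATUS = VALUE 6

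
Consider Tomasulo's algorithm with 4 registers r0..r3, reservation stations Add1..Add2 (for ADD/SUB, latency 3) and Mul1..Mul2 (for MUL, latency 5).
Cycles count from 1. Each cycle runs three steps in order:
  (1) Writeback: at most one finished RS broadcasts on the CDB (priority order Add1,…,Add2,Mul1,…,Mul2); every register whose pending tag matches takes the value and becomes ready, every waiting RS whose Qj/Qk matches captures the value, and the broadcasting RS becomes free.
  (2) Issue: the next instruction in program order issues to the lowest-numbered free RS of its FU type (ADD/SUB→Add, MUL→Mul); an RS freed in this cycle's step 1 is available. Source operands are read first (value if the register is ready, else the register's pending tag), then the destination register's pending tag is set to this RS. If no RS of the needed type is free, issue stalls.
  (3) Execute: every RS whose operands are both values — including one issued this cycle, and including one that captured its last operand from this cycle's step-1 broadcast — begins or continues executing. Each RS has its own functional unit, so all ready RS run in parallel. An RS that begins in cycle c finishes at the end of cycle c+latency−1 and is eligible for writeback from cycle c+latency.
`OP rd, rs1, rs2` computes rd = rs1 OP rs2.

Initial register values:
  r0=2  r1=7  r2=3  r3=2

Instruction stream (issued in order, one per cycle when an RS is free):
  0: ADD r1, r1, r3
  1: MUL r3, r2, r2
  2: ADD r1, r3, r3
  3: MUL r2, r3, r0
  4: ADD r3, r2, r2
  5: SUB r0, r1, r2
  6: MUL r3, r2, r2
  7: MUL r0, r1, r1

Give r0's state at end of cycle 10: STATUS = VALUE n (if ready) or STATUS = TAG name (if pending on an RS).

  c1: issue ADD r1<-Add1  regs: r0:2,r1:Add1,r2:3,r3:2
  c2: issue MUL r3<-Mul1  regs: r0:2,r1:Add1,r2:3,r3:Mul1
  c3: issue ADD r1<-Add2  regs: r0:2,r1:Add2,r2:3,r3:Mul1
  c4: CDB Add1=9; issue MUL r2<-Mul2  regs: r0:2,r1:Add2,r2:Mul2,r3:Mul1
  c5: issue ADD r3<-Add1  regs: r0:2,r1:Add2,r2:Mul2,r3:Add1
  c6: stall  regs: r0:2,r1:Add2,r2:Mul2,r3:Add1
  c7: CDB Mul1=9; stall  regs: r0:2,r1:Add2,r2:Mul2,r3:Add1
  c8: stall  regs: r0:2,r1:Add2,r2:Mul2,r3:Add1
  c9: stall  regs: r0:2,r1:Add2,r2:Mul2,r3:Add1
  c10: CDB Add2=18; issue SUB r0<-Add2  regs: r0:Add2,r1:18,r2:Mul2,r3:Add1

STATUS = TAG Add2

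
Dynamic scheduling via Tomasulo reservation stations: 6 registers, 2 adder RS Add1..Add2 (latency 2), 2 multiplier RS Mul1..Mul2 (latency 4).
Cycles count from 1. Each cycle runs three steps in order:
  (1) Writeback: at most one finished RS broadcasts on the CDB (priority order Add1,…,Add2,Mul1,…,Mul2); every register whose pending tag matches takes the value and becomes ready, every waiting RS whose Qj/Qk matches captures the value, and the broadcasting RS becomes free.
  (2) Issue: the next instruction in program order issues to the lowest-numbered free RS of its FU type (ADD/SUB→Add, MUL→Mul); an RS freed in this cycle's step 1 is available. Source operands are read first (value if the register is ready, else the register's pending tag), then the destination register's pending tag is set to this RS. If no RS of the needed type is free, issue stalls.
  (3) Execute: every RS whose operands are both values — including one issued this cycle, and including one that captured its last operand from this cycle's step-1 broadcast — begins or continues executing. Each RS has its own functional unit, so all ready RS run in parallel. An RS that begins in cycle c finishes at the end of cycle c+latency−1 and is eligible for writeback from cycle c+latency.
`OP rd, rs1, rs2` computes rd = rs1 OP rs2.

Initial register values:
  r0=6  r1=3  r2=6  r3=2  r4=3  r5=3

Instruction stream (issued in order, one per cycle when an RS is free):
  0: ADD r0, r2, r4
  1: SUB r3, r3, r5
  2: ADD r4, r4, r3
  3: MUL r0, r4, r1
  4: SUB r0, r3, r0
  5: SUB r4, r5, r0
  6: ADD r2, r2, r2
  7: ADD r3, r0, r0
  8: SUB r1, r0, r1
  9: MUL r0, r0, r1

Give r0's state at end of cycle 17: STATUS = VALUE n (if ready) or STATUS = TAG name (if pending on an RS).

STATUS = TAG Mul1

cycle 1: issue ADD r0<-Add1 // r0:Add1,r1:3,r2:6,r3:2,r4:3,r5:3
cycle 2: issue SUB r3<-Add2 // r0:Add1,r1:3,r2:6,r3:Add2,r4:3,r5:3
cycle 3: CDB Add1=9; issue ADD r4<-Add1 // r0:9,r1:3,r2:6,r3:Add2,r4:Add1,r5:3
cycle 4: CDB Add2=-1; issue MUL r0<-Mul1 // r0:Mul1,r1:3,r2:6,r3:-1,r4:Add1,r5:3
cycle 5: issue SUB r0<-Add2 // r0:Add2,r1:3,r2:6,r3:-1,r4:Add1,r5:3
cycle 6: CDB Add1=2; issue SUB r4<-Add1 // r0:Add2,r1:3,r2:6,r3:-1,r4:Add1,r5:3
cycle 7: stall // r0:Add2,r1:3,r2:6,r3:-1,r4:Add1,r5:3
cycle 8: stall // r0:Add2,r1:3,r2:6,r3:-1,r4:Add1,r5:3
cycle 9: stall // r0:Add2,r1:3,r2:6,r3:-1,r4:Add1,r5:3
cycle 10: CDB Mul1=6; stall // r0:Add2,r1:3,r2:6,r3:-1,r4:Add1,r5:3
cycle 11: stall // r0:Add2,r1:3,r2:6,r3:-1,r4:Add1,r5:3
cycle 12: CDB Add2=-7; issue ADD r2<-Add2 // r0:-7,r1:3,r2:Add2,r3:-1,r4:Add1,r5:3
cycle 13: stall // r0:-7,r1:3,r2:Add2,r3:-1,r4:Add1,r5:3
cycle 14: CDB Add1=10; issue ADD r3<-Add1 // r0:-7,r1:3,r2:Add2,r3:Add1,r4:10,r5:3
cycle 15: CDB Add2=12; issue SUB r1<-Add2 // r0:-7,r1:Add2,r2:12,r3:Add1,r4:10,r5:3
cycle 16: CDB Add1=-14; issue MUL r0<-Mul1 // r0:Mul1,r1:Add2,r2:12,r3:-14,r4:10,r5:3
cycle 17: CDB Add2=-10 // r0:Mul1,r1:-10,r2:12,r3:-14,r4:10,r5:3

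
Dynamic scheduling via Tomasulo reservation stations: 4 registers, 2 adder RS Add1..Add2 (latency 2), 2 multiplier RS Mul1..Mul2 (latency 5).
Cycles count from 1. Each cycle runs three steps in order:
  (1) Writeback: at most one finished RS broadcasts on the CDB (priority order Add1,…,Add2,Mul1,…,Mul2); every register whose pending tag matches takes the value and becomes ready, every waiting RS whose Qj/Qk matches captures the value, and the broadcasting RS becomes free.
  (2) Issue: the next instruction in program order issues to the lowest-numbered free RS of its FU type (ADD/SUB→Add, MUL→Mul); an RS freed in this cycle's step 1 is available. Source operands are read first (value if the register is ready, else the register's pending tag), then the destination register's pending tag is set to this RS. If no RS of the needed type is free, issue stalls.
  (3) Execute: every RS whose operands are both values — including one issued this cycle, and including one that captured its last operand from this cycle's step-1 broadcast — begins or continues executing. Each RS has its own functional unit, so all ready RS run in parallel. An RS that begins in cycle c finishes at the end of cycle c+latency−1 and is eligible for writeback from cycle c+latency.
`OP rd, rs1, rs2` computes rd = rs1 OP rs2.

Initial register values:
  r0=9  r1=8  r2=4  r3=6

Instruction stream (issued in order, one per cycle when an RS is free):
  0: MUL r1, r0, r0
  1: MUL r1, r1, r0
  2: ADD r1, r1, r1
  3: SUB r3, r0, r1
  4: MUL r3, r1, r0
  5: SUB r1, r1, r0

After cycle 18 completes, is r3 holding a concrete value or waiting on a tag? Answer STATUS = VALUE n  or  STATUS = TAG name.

  c1: issue MUL r1<-Mul1  regs: r0:9,r1:Mul1,r2:4,r3:6
  c2: issue MUL r1<-Mul2  regs: r0:9,r1:Mul2,r2:4,r3:6
  c3: issue ADD r1<-Add1  regs: r0:9,r1:Add1,r2:4,r3:6
  c4: issue SUB r3<-Add2  regs: r0:9,r1:Add1,r2:4,r3:Add2
  c5: stall  regs: r0:9,r1:Add1,r2:4,r3:Add2
  c6: CDB Mul1=81; issue MUL r3<-Mul1  regs: r0:9,r1:Add1,r2:4,r3:Mul1
  c7: stall  regs: r0:9,r1:Add1,r2:4,r3:Mul1
  c8: stall  regs: r0:9,r1:Add1,r2:4,r3:Mul1
  c9: stall  regs: r0:9,r1:Add1,r2:4,r3:Mul1
  c10: stall  regs: r0:9,r1:Add1,r2:4,r3:Mul1
  c11: CDB Mul2=729; stall  regs: r0:9,r1:Add1,r2:4,r3:Mul1
  c12: stall  regs: r0:9,r1:Add1,r2:4,r3:Mul1
  c13: CDB Add1=1458; issue SUB r1<-Add1  regs: r0:9,r1:Add1,r2:4,r3:Mul1
  c14: -  regs: r0:9,r1:Add1,r2:4,r3:Mul1
  c15: CDB Add1=1449  regs: r0:9,r1:1449,r2:4,r3:Mul1
  c16: CDB Add2=-1449  regs: r0:9,r1:1449,r2:4,r3:Mul1
  c17: -  regs: r0:9,r1:1449,r2:4,r3:Mul1
  c18: CDB Mul1=13122  regs: r0:9,r1:1449,r2:4,r3:13122

STATUS = VALUE 13122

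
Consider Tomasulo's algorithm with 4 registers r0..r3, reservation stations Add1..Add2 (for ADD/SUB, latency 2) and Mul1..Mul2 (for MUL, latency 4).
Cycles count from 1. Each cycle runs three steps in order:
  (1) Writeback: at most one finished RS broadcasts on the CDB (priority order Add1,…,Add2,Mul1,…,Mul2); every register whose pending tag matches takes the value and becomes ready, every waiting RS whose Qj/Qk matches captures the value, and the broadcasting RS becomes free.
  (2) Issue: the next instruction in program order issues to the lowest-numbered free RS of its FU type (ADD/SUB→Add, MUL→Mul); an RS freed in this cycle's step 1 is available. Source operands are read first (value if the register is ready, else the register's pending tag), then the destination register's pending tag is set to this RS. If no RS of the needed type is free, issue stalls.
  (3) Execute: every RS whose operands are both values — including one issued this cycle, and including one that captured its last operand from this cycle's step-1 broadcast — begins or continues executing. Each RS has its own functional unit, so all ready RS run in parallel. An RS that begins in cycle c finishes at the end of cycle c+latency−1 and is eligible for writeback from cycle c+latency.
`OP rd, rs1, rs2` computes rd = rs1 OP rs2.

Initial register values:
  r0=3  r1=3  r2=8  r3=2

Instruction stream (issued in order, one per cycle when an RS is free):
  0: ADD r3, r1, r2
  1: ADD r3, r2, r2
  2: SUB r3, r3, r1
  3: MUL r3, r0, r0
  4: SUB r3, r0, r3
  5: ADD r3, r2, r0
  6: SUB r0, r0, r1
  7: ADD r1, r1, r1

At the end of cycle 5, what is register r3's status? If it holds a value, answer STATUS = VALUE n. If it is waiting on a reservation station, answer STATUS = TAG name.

cycle 1: issue ADD r3<-Add1 // r0:3,r1:3,r2:8,r3:Add1
cycle 2: issue ADD r3<-Add2 // r0:3,r1:3,r2:8,r3:Add2
cycle 3: CDB Add1=11; issue SUB r3<-Add1 // r0:3,r1:3,r2:8,r3:Add1
cycle 4: CDB Add2=16; issue MUL r3<-Mul1 // r0:3,r1:3,r2:8,r3:Mul1
cycle 5: issue SUB r3<-Add2 // r0:3,r1:3,r2:8,r3:Add2

STATUS = TAG Add2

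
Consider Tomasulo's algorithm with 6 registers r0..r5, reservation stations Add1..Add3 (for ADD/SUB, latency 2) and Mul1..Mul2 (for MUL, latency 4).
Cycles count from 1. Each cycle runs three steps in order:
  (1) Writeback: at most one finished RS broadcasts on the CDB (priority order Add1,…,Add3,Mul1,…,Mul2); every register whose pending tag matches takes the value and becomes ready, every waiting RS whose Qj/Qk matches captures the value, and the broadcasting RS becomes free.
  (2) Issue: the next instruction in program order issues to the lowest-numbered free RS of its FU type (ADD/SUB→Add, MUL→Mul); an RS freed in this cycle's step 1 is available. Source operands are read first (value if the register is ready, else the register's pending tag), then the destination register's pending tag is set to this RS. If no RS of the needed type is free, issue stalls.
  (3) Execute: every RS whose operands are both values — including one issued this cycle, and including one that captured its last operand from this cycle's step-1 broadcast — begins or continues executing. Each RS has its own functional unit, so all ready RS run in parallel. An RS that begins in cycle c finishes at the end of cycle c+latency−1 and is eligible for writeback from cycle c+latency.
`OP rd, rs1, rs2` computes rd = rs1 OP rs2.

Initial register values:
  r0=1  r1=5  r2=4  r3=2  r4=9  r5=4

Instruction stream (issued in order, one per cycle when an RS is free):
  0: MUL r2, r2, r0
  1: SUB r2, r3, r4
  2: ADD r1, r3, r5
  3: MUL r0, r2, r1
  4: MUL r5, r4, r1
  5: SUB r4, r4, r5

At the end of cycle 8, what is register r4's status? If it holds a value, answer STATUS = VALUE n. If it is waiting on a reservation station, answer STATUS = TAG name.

  c1: issue MUL r2<-Mul1  regs: r0:1,r1:5,r2:Mul1,r3:2,r4:9,r5:4
  c2: issue SUB r2<-Add1  regs: r0:1,r1:5,r2:Add1,r3:2,r4:9,r5:4
  c3: issue ADD r1<-Add2  regs: r0:1,r1:Add2,r2:Add1,r3:2,r4:9,r5:4
  c4: CDB Add1=-7; issue MUL r0<-Mul2  regs: r0:Mul2,r1:Add2,r2:-7,r3:2,r4:9,r5:4
  c5: CDB Add2=6; stall  regs: r0:Mul2,r1:6,r2:-7,r3:2,r4:9,r5:4
  c6: CDB Mul1=4; issue MUL r5<-Mul1  regs: r0:Mul2,r1:6,r2:-7,r3:2,r4:9,r5:Mul1
  c7: issue SUB r4<-Add1  regs: r0:Mul2,r1:6,r2:-7,r3:2,r4:Add1,r5:Mul1
  c8: -  regs: r0:Mul2,r1:6,r2:-7,r3:2,r4:Add1,r5:Mul1

STATUS = TAG Add1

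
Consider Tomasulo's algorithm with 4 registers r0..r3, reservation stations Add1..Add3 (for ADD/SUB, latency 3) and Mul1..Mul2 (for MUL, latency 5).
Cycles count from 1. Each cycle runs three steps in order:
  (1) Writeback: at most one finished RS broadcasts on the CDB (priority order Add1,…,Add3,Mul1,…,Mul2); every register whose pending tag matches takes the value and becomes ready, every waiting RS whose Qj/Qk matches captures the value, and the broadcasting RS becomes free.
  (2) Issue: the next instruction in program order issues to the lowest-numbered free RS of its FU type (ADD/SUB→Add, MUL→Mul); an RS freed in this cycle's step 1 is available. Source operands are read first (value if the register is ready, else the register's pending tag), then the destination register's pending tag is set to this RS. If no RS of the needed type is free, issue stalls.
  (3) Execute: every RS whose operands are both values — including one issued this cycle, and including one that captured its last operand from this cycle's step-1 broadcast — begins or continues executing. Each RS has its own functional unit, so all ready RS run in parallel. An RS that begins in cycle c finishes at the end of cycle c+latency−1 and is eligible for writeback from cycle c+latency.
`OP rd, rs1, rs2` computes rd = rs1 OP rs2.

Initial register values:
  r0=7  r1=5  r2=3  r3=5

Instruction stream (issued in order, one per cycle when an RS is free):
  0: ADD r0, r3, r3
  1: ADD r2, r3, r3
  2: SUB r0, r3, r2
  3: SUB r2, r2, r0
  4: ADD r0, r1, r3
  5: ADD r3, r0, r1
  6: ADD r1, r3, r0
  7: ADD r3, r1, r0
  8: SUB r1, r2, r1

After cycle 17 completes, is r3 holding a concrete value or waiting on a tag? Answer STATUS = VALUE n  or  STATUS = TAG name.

STATUS = TAG Add2

cycle 1: issue ADD r0<-Add1 // r0:Add1,r1:5,r2:3,r3:5
cycle 2: issue ADD r2<-Add2 // r0:Add1,r1:5,r2:Add2,r3:5
cycle 3: issue SUB r0<-Add3 // r0:Add3,r1:5,r2:Add2,r3:5
cycle 4: CDB Add1=10; issue SUB r2<-Add1 // r0:Add3,r1:5,r2:Add1,r3:5
cycle 5: CDB Add2=10; issue ADD r0<-Add2 // r0:Add2,r1:5,r2:Add1,r3:5
cycle 6: stall // r0:Add2,r1:5,r2:Add1,r3:5
cycle 7: stall // r0:Add2,r1:5,r2:Add1,r3:5
cycle 8: CDB Add2=10; issue ADD r3<-Add2 // r0:10,r1:5,r2:Add1,r3:Add2
cycle 9: CDB Add3=-5; issue ADD r1<-Add3 // r0:10,r1:Add3,r2:Add1,r3:Add2
cycle 10: stall // r0:10,r1:Add3,r2:Add1,r3:Add2
cycle 11: CDB Add2=15; issue ADD r3<-Add2 // r0:10,r1:Add3,r2:Add1,r3:Add2
cycle 12: CDB Add1=15; issue SUB r1<-Add1 // r0:10,r1:Add1,r2:15,r3:Add2
cycle 13: - // r0:10,r1:Add1,r2:15,r3:Add2
cycle 14: CDB Add3=25 // r0:10,r1:Add1,r2:15,r3:Add2
cycle 15: - // r0:10,r1:Add1,r2:15,r3:Add2
cycle 16: - // r0:10,r1:Add1,r2:15,r3:Add2
cycle 17: CDB Add1=-10 // r0:10,r1:-10,r2:15,r3:Add2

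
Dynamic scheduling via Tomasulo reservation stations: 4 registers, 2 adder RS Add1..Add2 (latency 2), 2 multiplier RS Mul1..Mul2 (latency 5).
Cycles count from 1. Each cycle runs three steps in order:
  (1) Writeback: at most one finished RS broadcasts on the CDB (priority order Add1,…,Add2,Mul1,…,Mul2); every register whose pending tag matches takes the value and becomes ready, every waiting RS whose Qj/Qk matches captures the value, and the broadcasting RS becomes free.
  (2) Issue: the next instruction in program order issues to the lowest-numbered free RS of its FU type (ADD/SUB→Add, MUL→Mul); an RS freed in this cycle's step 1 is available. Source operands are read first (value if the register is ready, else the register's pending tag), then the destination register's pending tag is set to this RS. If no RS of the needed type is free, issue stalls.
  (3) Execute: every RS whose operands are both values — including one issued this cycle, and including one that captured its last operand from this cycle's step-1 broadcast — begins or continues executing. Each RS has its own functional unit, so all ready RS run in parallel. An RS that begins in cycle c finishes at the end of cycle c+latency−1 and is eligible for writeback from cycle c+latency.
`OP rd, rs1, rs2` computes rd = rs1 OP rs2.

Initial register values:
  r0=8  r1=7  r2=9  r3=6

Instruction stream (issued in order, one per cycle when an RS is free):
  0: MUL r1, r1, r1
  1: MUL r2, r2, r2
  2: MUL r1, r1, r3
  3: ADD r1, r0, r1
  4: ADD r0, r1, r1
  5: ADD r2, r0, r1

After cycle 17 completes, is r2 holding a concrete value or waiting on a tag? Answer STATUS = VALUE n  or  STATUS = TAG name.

c1: issue MUL r1<-Mul1 | r0:8,r1:Mul1,r2:9,r3:6
c2: issue MUL r2<-Mul2 | r0:8,r1:Mul1,r2:Mul2,r3:6
c3: stall | r0:8,r1:Mul1,r2:Mul2,r3:6
c4: stall | r0:8,r1:Mul1,r2:Mul2,r3:6
c5: stall | r0:8,r1:Mul1,r2:Mul2,r3:6
c6: CDB Mul1=49; issue MUL r1<-Mul1 | r0:8,r1:Mul1,r2:Mul2,r3:6
c7: CDB Mul2=81; issue ADD r1<-Add1 | r0:8,r1:Add1,r2:81,r3:6
c8: issue ADD r0<-Add2 | r0:Add2,r1:Add1,r2:81,r3:6
c9: stall | r0:Add2,r1:Add1,r2:81,r3:6
c10: stall | r0:Add2,r1:Add1,r2:81,r3:6
c11: CDB Mul1=294; stall | r0:Add2,r1:Add1,r2:81,r3:6
c12: stall | r0:Add2,r1:Add1,r2:81,r3:6
c13: CDB Add1=302; issue ADD r2<-Add1 | r0:Add2,r1:302,r2:Add1,r3:6
c14: - | r0:Add2,r1:302,r2:Add1,r3:6
c15: CDB Add2=604 | r0:604,r1:302,r2:Add1,r3:6
c16: - | r0:604,r1:302,r2:Add1,r3:6
c17: CDB Add1=906 | r0:604,r1:302,r2:906,r3:6

STATUS = VALUE 906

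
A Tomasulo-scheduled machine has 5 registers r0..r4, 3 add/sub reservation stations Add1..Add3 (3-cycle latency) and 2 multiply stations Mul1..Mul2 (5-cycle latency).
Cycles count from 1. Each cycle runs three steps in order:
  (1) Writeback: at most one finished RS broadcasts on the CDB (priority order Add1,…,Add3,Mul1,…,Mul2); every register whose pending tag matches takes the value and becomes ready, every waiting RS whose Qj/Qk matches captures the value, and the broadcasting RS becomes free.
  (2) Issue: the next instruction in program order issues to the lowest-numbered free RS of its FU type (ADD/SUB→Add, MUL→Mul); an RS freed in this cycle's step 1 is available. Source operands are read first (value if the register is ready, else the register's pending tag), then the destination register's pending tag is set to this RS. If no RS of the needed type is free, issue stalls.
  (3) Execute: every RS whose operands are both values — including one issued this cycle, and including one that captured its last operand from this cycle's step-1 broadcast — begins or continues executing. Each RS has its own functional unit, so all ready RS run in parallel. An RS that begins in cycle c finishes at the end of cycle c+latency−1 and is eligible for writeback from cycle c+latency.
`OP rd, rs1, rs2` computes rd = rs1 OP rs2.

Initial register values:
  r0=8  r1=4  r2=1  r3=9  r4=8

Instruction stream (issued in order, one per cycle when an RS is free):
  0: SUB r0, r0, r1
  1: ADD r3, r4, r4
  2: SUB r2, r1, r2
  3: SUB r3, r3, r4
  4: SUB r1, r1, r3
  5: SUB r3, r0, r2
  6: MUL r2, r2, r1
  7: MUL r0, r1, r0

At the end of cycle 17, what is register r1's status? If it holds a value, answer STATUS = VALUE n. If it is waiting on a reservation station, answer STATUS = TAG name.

STATUS = VALUE -4

  c1: issue SUB r0<-Add1  regs: r0:Add1,r1:4,r2:1,r3:9,r4:8
  c2: issue ADD r3<-Add2  regs: r0:Add1,r1:4,r2:1,r3:Add2,r4:8
  c3: issue SUB r2<-Add3  regs: r0:Add1,r1:4,r2:Add3,r3:Add2,r4:8
  c4: CDB Add1=4; issue SUB r3<-Add1  regs: r0:4,r1:4,r2:Add3,r3:Add1,r4:8
  c5: CDB Add2=16; issue SUB r1<-Add2  regs: r0:4,r1:Add2,r2:Add3,r3:Add1,r4:8
  c6: CDB Add3=3; issue SUB r3<-Add3  regs: r0:4,r1:Add2,r2:3,r3:Add3,r4:8
  c7: issue MUL r2<-Mul1  regs: r0:4,r1:Add2,r2:Mul1,r3:Add3,r4:8
  c8: CDB Add1=8; issue MUL r0<-Mul2  regs: r0:Mul2,r1:Add2,r2:Mul1,r3:Add3,r4:8
  c9: CDB Add3=1  regs: r0:Mul2,r1:Add2,r2:Mul1,r3:1,r4:8
  c10: -  regs: r0:Mul2,r1:Add2,r2:Mul1,r3:1,r4:8
  c11: CDB Add2=-4  regs: r0:Mul2,r1:-4,r2:Mul1,r3:1,r4:8
  c12: -  regs: r0:Mul2,r1:-4,r2:Mul1,r3:1,r4:8
  c13: -  regs: r0:Mul2,r1:-4,r2:Mul1,r3:1,r4:8
  c14: -  regs: r0:Mul2,r1:-4,r2:Mul1,r3:1,r4:8
  c15: -  regs: r0:Mul2,r1:-4,r2:Mul1,r3:1,r4:8
  c16: CDB Mul1=-12  regs: r0:Mul2,r1:-4,r2:-12,r3:1,r4:8
  c17: CDB Mul2=-16  regs: r0:-16,r1:-4,r2:-12,r3:1,r4:8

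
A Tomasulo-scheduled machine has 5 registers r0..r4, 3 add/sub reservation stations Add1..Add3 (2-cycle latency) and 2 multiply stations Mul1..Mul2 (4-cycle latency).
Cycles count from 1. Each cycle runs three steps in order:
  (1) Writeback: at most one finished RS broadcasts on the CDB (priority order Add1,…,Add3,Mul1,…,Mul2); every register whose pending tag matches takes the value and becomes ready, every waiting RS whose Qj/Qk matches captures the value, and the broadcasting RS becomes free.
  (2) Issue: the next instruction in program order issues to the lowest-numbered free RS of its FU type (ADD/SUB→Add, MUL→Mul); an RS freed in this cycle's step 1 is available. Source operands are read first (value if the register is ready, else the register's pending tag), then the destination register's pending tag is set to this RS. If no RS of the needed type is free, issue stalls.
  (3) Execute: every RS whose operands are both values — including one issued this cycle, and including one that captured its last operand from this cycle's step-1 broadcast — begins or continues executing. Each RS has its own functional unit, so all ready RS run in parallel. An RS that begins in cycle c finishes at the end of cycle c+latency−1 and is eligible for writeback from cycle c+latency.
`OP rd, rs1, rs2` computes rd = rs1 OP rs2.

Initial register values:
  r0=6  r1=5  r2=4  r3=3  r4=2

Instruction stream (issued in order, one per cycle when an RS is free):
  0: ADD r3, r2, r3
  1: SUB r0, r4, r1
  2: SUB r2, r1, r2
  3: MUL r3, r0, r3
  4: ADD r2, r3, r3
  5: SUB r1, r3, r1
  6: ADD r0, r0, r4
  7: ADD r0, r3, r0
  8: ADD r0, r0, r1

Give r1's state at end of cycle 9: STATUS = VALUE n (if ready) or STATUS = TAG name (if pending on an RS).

  c1: issue ADD r3<-Add1  regs: r0:6,r1:5,r2:4,r3:Add1,r4:2
  c2: issue SUB r0<-Add2  regs: r0:Add2,r1:5,r2:4,r3:Add1,r4:2
  c3: CDB Add1=7; issue SUB r2<-Add1  regs: r0:Add2,r1:5,r2:Add1,r3:7,r4:2
  c4: CDB Add2=-3; issue MUL r3<-Mul1  regs: r0:-3,r1:5,r2:Add1,r3:Mul1,r4:2
  c5: CDB Add1=1; issue ADD r2<-Add1  regs: r0:-3,r1:5,r2:Add1,r3:Mul1,r4:2
  c6: issue SUB r1<-Add2  regs: r0:-3,r1:Add2,r2:Add1,r3:Mul1,r4:2
  c7: issue ADD r0<-Add3  regs: r0:Add3,r1:Add2,r2:Add1,r3:Mul1,r4:2
  c8: CDB Mul1=-21; stall  regs: r0:Add3,r1:Add2,r2:Add1,r3:-21,r4:2
  c9: CDB Add3=-1; issue ADD r0<-Add3  regs: r0:Add3,r1:Add2,r2:Add1,r3:-21,r4:2

STATUS = TAG Add2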